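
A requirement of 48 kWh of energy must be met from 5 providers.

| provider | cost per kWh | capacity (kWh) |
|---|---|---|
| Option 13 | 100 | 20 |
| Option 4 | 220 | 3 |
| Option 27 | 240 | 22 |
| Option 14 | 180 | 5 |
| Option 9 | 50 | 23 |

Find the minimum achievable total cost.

Use providers in increasing cost order.
Take 23 from Option 9 at 50 — need 25 more.
Option 13 (100): use full 20 — 5 kWh to go.
Option 14 at 180: take all 5 kWh — 0 still needed.
Option 4, Option 27: unused.
Cost = 23×50 + 20×100 + 5×180 = 4050.

4050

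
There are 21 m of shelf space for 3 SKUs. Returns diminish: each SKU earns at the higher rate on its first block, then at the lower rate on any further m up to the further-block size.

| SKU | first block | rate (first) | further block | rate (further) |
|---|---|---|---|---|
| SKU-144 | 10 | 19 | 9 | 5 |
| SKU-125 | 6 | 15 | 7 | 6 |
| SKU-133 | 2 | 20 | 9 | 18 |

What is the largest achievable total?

392

Treat each block as its own option and order by rate: SKU-133/T1 20 > SKU-144/T1 19 > SKU-133/T2 18 > SKU-125/T1 15 > SKU-125/T2 6 > SKU-144/T2 5.
SKU-133/T1 (20): +2 → 19 left.
SKU-144 T1 at 19: fill all 10 → 9 left.
Fill SKU-133 T2 block (9 at 18) → 0 left.
Total = 20×2 + 19×10 + 18×9 = 392.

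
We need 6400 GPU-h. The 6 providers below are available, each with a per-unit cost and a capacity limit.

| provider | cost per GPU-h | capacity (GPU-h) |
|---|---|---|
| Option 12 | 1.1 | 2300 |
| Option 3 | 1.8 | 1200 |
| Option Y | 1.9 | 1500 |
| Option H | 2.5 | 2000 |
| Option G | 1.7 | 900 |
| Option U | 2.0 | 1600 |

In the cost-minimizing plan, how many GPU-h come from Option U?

Cheapest first:
Option 12 at 1.1: take all 2300 GPU-h → 4100 still needed.
Take 900 from Option G at 1.7 → need 3200 more.
Option 3 at 1.8: take all 1200 GPU-h → 2000 still needed.
Take 1500 from Option Y at 1.9 → need 500 more.
Option U (2.0): take the remaining 500 → done.
Option H: unused.

500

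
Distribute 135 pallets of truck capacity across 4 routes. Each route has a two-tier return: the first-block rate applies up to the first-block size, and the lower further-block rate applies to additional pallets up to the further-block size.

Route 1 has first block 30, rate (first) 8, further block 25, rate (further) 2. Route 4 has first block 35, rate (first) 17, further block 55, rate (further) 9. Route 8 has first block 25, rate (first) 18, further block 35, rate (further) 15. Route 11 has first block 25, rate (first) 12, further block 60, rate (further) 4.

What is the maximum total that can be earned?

Order all 8 blocks by rate: Route 8/first 18 > Route 4/first 17 > Route 8/second 15 > Route 11/first 12 > Route 4/second 9 > Route 1/first 8 > Route 11/second 4 > Route 1/second 2.
Route 8/first (18): +25 → 110 left.
Route 4/first (17): +35 → 75 left.
Fill Route 8 second block (35 at 15) → 40 left.
Route 11 first at 12: fill all 25 → 15 left.
Route 4 second at 9: only 15 left, fill 15.
Total = 18×25 + 17×35 + 15×35 + 12×25 + 9×15 = 2005.

2005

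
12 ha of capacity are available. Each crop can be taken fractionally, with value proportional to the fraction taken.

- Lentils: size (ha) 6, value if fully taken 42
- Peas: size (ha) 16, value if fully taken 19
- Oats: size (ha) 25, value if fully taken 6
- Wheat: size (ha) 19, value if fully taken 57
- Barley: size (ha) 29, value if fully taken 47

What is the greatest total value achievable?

60

Best value per unit of size first: Lentils 42/6≈7, Wheat 57/19≈3, Barley 47/29≈1.62, Peas 19/16≈1.19, Oats 6/25≈0.24.
Take all of Lentils (6 ha, value 42) → 6 ha left.
6 ha left: a 6/19 share of Wheat gives 57×6/19 = 18.
Total value = 60.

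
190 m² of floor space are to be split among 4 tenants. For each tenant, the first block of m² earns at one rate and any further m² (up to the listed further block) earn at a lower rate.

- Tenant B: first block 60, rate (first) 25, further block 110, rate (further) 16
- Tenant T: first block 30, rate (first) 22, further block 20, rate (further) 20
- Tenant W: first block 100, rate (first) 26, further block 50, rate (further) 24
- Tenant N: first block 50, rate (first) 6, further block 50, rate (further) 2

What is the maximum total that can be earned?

Rank every tier by rate: Tenant W/T1 26 > Tenant B/T1 25 > Tenant W/T2 24 > Tenant T/T1 22 > Tenant T/T2 20 > Tenant B/T2 16 > Tenant N/T1 6 > Tenant N/T2 2.
Tenant W T1 at 26: fill all 100 → 90 left.
Fill Tenant B T1 block (60 at 25) → 30 left.
Tenant W/T2: +30 of 50 at 24; pool empty.
Total = 26×100 + 25×60 + 24×30 = 4820.

4820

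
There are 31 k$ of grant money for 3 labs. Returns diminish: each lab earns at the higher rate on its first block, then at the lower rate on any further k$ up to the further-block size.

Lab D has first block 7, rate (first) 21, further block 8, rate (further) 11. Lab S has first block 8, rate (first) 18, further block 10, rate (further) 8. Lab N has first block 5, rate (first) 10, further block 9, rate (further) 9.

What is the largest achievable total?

456

Rank every tier by rate: Lab D/first 21 > Lab S/first 18 > Lab D/second 11 > Lab N/first 10 > Lab N/second 9 > Lab S/second 8.
Lab D/first (21): +7 — 24 left.
Lab S first at 18: fill all 8 — 16 left.
Lab D second at 11: fill all 8 — 8 left.
Lab N/first (10): +5 — 3 left.
Lab N second at 9: only 3 left, fill 3.
Total = 21×7 + 18×8 + 11×8 + 10×5 + 9×3 = 456.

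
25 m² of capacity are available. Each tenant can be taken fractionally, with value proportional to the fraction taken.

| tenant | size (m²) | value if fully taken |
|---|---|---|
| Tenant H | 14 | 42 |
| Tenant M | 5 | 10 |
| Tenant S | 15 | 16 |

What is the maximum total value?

58.4

Rank by value-to-size ratio: Tenant H 42/14≈3, Tenant M 10/5≈2, Tenant S 16/15≈1.07.
Tenant H: take in full, 14 m² for value 42 — 11 left.
Take all of Tenant M (5 m², value 10) — 6 m² left.
Only 6 m² remain; take 6/15 of Tenant S for value 16×6/15 = 6.4.
Total value = 58.4.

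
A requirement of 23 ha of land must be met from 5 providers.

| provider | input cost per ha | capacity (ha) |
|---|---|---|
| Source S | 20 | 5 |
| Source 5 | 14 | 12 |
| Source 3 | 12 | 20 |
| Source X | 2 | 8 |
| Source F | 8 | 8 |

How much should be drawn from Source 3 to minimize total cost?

Fill from the cheapest provider first.
Source X (2): use full 8 → 15 ha to go.
Source F (8): use full 8 → 7 ha to go.
Take 7 from Source 3 at 12 to finish.
Source 5, Source S: unused.

7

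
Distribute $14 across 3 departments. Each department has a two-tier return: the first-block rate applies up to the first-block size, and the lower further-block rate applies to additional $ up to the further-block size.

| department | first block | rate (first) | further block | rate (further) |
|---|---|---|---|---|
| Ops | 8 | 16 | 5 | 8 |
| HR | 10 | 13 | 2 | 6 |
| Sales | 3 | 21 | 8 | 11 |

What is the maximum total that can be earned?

Rank every tier by rate: Sales/tier1 21 > Ops/tier1 16 > HR/tier1 13 > Sales/tier2 11 > Ops/tier2 8 > HR/tier2 6.
Sales/tier1 (21): +3 → 11 left.
Ops tier1 at 16: fill all 8 → 3 left.
HR tier1 at 13: only 3 left, fill 3.
Total = 21×3 + 16×8 + 13×3 = 230.

230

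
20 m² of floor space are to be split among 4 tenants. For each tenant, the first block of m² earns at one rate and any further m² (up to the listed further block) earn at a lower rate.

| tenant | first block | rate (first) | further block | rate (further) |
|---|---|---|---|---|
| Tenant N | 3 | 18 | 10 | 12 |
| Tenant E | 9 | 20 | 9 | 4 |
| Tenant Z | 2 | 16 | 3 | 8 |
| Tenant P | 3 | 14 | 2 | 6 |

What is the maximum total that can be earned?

344

Order all 8 blocks by rate: Tenant E/T1 20 > Tenant N/T1 18 > Tenant Z/T1 16 > Tenant P/T1 14 > Tenant N/T2 12 > Tenant Z/T2 8 > Tenant P/T2 6 > Tenant E/T2 4.
Tenant E/T1 (20): +9 — 11 left.
Tenant N/T1 (18): +3 — 8 left.
Tenant Z/T1 (16): +2 — 6 left.
Fill Tenant P T1 block (3 at 14) — 3 left.
3 remain; put them into Tenant N T2 at 12.
Total = 20×9 + 18×3 + 16×2 + 14×3 + 12×3 = 344.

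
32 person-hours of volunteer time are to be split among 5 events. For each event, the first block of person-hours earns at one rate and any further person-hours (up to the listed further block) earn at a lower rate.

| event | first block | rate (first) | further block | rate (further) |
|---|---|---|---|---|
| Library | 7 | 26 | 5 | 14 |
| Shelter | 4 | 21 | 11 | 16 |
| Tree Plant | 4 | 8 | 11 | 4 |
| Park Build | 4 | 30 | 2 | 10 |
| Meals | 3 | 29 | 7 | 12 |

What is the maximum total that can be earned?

Rank every tier by rate: Park Build/tier1 30 > Meals/tier1 29 > Library/tier1 26 > Shelter/tier1 21 > Shelter/tier2 16 > Library/tier2 14 > Meals/tier2 12 > Park Build/tier2 10 > Tree Plant/tier1 8 > Tree Plant/tier2 4.
Park Build/tier1 (30): +4 → 28 left.
Meals tier1 at 29: fill all 3 → 25 left.
Library/tier1 (26): +7 → 18 left.
Shelter tier1 at 21: fill all 4 → 14 left.
Shelter/tier2 (16): +11 → 3 left.
Library/tier2: +3 of 5 at 14; pool empty.
Total = 30×4 + 29×3 + 26×7 + 21×4 + 16×11 + 14×3 = 691.

691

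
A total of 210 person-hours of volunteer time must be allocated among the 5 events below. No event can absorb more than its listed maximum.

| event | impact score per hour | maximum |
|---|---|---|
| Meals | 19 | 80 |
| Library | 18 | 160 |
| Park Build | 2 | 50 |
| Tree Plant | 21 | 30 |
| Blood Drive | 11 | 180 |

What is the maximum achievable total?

Highest impact score per hour first: Tree Plant 21 > Meals 19 > Library 18 > Blood Drive 11 > Park Build 2.
Tree Plant takes 30 to reach its cap of 30 — 180 left.
Meals takes 80 to reach its cap of 80 — 100 left.
Only 100 left; Library takes them to reach 100.
Total = 19×80 + 18×100 + 21×30 = 3950.

3950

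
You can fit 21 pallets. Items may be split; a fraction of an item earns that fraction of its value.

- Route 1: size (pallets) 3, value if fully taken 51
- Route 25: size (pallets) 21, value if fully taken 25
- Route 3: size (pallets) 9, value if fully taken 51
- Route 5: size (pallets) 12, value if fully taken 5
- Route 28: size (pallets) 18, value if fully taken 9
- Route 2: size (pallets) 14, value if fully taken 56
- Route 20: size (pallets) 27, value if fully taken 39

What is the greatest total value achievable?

138

Sort by value density: Route 1 51/3≈17, Route 3 51/9≈5.67, Route 2 56/14≈4, Route 20 39/27≈1.44, Route 25 25/21≈1.19, Route 28 9/18≈0.5, Route 5 5/12≈0.417.
Take all of Route 1 (3 pallets, value 51) → 18 pallets left.
Take all of Route 3 (9 pallets, value 51) → 9 pallets left.
Only 9 pallets remain; take 9/14 of Route 2 for value 56×9/14 = 36.
Total value = 138.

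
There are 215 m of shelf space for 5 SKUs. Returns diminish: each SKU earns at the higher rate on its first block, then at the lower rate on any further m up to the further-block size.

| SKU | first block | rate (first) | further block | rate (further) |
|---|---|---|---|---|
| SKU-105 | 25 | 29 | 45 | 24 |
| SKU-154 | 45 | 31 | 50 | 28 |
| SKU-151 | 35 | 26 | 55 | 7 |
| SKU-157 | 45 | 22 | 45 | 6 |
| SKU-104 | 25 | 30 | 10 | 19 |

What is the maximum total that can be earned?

Rank every tier by rate: SKU-154/tier1 31 > SKU-104/tier1 30 > SKU-105/tier1 29 > SKU-154/tier2 28 > SKU-151/tier1 26 > SKU-105/tier2 24 > SKU-157/tier1 22 > SKU-104/tier2 19 > SKU-151/tier2 7 > SKU-157/tier2 6.
Fill SKU-154 tier1 block (45 at 31) → 170 left.
SKU-104 tier1 at 30: fill all 25 → 145 left.
Fill SKU-105 tier1 block (25 at 29) → 120 left.
SKU-154/tier2 (28): +50 → 70 left.
SKU-151/tier1 (26): +35 → 35 left.
35 remain; put them into SKU-105 tier2 at 24.
Total = 31×45 + 30×25 + 29×25 + 28×50 + 26×35 + 24×35 = 6020.

6020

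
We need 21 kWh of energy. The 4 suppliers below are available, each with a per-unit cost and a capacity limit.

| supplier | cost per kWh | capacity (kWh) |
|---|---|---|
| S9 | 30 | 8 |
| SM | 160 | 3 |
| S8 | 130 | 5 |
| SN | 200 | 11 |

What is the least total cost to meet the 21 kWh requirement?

2370

Use suppliers in increasing cost order.
S9 (30): use full 8 ; 13 kWh to go.
S8 (130): use full 5 ; 8 kWh to go.
SM at 160: take all 3 kWh ; 5 still needed.
Take 5 from SN at 200 to finish.
Cost = 8×30 + 5×130 + 3×160 + 5×200 = 2370.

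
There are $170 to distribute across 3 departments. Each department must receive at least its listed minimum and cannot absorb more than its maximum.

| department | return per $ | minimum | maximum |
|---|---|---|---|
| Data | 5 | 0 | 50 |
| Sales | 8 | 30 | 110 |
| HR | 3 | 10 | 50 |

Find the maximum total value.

Meeting every minimum uses 0+30+10 = 40 $, leaving 130.
Highest return per $ first: Sales 8 > Data 5 > HR 3.
Sales: +80 to 110 (cap) ; 50 left.
Data: +50 to 50 (cap) ; 0 left.
Total = 5×50 + 8×110 + 3×10 = 1160.

1160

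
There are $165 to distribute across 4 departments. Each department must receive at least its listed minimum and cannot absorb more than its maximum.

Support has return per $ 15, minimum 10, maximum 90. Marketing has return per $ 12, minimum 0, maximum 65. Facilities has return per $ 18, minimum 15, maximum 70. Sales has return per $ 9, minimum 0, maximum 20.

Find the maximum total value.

2670

Meeting every minimum uses 10+0+15+0 = 25 $, leaving 140.
Highest return per $ first: Facilities 18 > Support 15 > Marketing 12 > Sales 9.
Facilities takes 55 more to reach its cap of 70 → 85 left.
Support: +80 to 90 (cap) → 5 left.
Marketing: +5 (room for 65) → 5. Pool exhausted.
Total = 15×90 + 12×5 + 18×70 = 2670.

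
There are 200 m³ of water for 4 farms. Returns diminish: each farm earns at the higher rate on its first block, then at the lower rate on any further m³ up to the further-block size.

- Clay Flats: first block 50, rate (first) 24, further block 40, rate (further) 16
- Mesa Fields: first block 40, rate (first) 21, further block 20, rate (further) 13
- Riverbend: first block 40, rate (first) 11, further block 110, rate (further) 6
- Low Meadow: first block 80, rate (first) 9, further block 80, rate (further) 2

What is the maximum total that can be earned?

3470

Rank every tier by rate: Clay Flats/tier1 24 > Mesa Fields/tier1 21 > Clay Flats/tier2 16 > Mesa Fields/tier2 13 > Riverbend/tier1 11 > Low Meadow/tier1 9 > Riverbend/tier2 6 > Low Meadow/tier2 2.
Clay Flats/tier1 (24): +50 → 150 left.
Fill Mesa Fields tier1 block (40 at 21) → 110 left.
Fill Clay Flats tier2 block (40 at 16) → 70 left.
Fill Mesa Fields tier2 block (20 at 13) → 50 left.
Riverbend tier1 at 11: fill all 40 → 10 left.
10 remain; put them into Low Meadow tier1 at 9.
Total = 24×50 + 21×40 + 16×40 + 13×20 + 11×40 + 9×10 = 3470.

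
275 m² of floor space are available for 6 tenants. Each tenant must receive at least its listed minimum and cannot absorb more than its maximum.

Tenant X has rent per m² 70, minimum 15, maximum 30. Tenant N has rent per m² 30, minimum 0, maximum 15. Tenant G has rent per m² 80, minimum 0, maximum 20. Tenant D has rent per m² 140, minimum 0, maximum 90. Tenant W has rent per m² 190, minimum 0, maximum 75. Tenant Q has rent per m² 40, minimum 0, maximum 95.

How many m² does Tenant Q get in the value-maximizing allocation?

60

Meeting every minimum uses 15+0+0+0+0+0 = 15 m², leaving 260.
Highest rent per m² first: Tenant W 190 > Tenant D 140 > Tenant G 80 > Tenant X 70 > Tenant Q 40 > Tenant N 30.
Tenant W: +75 to 75 (cap) — 185 left.
Tenant D takes 90 more to reach its cap of 90 — 95 left.
Tenant G takes 20 more to reach its cap of 20 — 75 left.
Tenant X takes 15 more to reach its cap of 30 — 60 left.
Only 60 left; Tenant Q takes them to reach 60.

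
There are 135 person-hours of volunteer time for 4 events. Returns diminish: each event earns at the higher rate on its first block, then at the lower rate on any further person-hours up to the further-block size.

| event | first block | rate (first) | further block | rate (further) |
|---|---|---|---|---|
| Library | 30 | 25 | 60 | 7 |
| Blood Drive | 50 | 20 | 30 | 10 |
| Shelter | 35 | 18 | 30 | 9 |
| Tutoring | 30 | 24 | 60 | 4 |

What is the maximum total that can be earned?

Treat each block as its own option and order by rate: Library/tier1 25 > Tutoring/tier1 24 > Blood Drive/tier1 20 > Shelter/tier1 18 > Blood Drive/tier2 10 > Shelter/tier2 9 > Library/tier2 7 > Tutoring/tier2 4.
Library tier1 at 25: fill all 30 → 105 left.
Tutoring tier1 at 24: fill all 30 → 75 left.
Blood Drive/tier1 (20): +50 → 25 left.
Shelter/tier1: +25 of 35 at 18; pool empty.
Total = 25×30 + 24×30 + 20×50 + 18×25 = 2920.

2920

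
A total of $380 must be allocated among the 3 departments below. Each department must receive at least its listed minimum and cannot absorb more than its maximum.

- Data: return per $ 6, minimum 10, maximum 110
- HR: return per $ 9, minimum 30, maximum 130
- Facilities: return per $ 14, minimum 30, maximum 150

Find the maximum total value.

3870

Meeting every minimum uses 10+30+30 = 70 $, leaving 310.
Rank by return per $: Facilities 14 > HR 9 > Data 6.
Facilities takes 120 more to reach its cap of 150 — 190 left.
HR: +100 to 130 (cap) — 90 left.
Data: +90 (room for 100) → 100. Pool exhausted.
Total = 6×100 + 9×130 + 14×150 = 3870.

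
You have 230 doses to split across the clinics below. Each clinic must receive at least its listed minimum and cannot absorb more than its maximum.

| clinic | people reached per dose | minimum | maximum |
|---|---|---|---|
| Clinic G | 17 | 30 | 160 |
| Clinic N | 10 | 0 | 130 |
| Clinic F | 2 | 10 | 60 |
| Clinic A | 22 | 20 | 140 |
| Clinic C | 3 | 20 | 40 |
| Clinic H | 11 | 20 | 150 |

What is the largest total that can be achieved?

4060

Meeting every minimum uses 30+0+10+20+20+20 = 100 doses, leaving 130.
Rank by people reached per dose: Clinic A 22 > Clinic G 17 > Clinic H 11 > Clinic N 10 > Clinic C 3 > Clinic F 2.
Clinic A takes 120 more to reach its cap of 140 — 10 left.
Only 10 left; Clinic G takes them to reach 40.
Total = 17×40 + 2×10 + 22×140 + 3×20 + 11×20 = 4060.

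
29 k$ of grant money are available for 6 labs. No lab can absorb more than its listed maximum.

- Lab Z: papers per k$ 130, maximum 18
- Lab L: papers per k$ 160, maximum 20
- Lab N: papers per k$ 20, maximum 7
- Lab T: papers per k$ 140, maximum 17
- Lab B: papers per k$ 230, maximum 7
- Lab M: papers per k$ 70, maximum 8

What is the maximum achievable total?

5090

Highest papers per k$ first: Lab B 230 > Lab L 160 > Lab T 140 > Lab Z 130 > Lab M 70 > Lab N 20.
Lab B takes 7 to reach its cap of 7 → 22 left.
Lab L: +20 to 20 (cap) → 2 left.
Lab T has room for 17 but only 2 remain, so it gets 2.
Total = 160×20 + 140×2 + 230×7 = 5090.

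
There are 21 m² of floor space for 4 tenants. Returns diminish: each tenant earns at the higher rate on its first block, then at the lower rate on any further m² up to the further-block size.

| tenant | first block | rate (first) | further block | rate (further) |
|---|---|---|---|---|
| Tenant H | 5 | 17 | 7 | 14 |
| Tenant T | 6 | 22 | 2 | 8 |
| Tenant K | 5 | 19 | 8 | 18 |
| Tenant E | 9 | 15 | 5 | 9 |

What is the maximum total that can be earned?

405

Treat each block as its own option and order by rate: Tenant T/tier1 22 > Tenant K/tier1 19 > Tenant K/tier2 18 > Tenant H/tier1 17 > Tenant E/tier1 15 > Tenant H/tier2 14 > Tenant E/tier2 9 > Tenant T/tier2 8.
Tenant T tier1 at 22: fill all 6 — 15 left.
Fill Tenant K tier1 block (5 at 19) — 10 left.
Tenant K/tier2 (18): +8 — 2 left.
Tenant H tier1 at 17: only 2 left, fill 2.
Total = 22×6 + 19×5 + 18×8 + 17×2 = 405.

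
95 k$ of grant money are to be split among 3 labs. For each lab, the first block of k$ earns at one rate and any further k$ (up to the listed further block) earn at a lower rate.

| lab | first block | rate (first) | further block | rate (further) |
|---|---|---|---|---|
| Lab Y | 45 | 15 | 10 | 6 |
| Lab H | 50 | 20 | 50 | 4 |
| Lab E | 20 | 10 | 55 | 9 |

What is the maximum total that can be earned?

1675

Order all 6 blocks by rate: Lab H/tier1 20 > Lab Y/tier1 15 > Lab E/tier1 10 > Lab E/tier2 9 > Lab Y/tier2 6 > Lab H/tier2 4.
Lab H tier1 at 20: fill all 50 ; 45 left.
Lab Y/tier1 (15): +45 ; 0 left.
Total = 20×50 + 15×45 = 1675.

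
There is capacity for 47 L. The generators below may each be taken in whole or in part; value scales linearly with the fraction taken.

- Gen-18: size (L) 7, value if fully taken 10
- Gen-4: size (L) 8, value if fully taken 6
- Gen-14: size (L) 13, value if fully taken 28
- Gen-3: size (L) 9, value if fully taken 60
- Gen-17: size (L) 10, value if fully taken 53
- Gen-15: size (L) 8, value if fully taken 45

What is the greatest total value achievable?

196

Rank by value-to-size ratio: Gen-3 60/9≈6.67, Gen-15 45/8≈5.62, Gen-17 53/10≈5.3, Gen-14 28/13≈2.15, Gen-18 10/7≈1.43, Gen-4 6/8≈0.75.
Gen-3: take in full, 9 L for value 60 → 38 left.
Take all of Gen-15 (8 L, value 45) → 30 L left.
Gen-17: take in full, 10 L for value 53 → 20 left.
All 13 L of Gen-14 fit (value 28) → 7 remain.
All 7 L of Gen-18 fit (value 10) → 0 remain.
Total value = 196.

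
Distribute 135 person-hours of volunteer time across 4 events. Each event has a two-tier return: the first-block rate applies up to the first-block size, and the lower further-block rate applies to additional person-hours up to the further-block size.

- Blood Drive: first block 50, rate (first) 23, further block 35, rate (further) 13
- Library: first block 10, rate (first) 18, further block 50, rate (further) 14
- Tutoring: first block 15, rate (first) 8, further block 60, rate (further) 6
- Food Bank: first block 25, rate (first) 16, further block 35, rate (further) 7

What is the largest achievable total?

2430

Rank every tier by rate: Blood Drive/T1 23 > Library/T1 18 > Food Bank/T1 16 > Library/T2 14 > Blood Drive/T2 13 > Tutoring/T1 8 > Food Bank/T2 7 > Tutoring/T2 6.
Fill Blood Drive T1 block (50 at 23) ; 85 left.
Library/T1 (18): +10 ; 75 left.
Fill Food Bank T1 block (25 at 16) ; 50 left.
Library/T2 (14): +50 ; 0 left.
Total = 23×50 + 18×10 + 16×25 + 14×50 = 2430.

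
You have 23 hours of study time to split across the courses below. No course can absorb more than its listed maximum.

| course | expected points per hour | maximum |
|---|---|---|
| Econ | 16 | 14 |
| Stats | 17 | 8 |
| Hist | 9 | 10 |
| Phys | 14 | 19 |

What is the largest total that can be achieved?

Rank by expected points per hour: Stats 17 > Econ 16 > Phys 14 > Hist 9.
Stats: +8 to 8 (cap) ; 15 left.
Econ takes 14 to reach its cap of 14 ; 1 left.
Phys: +1 (room for 19) → 1. Pool exhausted.
Total = 16×14 + 17×8 + 14×1 = 374.

374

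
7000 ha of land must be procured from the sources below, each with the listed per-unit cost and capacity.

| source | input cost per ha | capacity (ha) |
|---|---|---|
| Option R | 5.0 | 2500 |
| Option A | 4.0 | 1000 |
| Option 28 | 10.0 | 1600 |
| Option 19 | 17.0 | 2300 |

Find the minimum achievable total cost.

Fill from the cheapest source first.
Option A at 4.0: take all 1000 ha ; 6000 still needed.
Option R at 5.0: take all 2500 ha ; 3500 still needed.
Option 28 (10.0): use full 1600 ; 1900 ha to go.
Take 1900 from Option 19 at 17.0 to finish.
Cost = 1000×4.0 + 2500×5.0 + 1600×10.0 + 1900×17.0 = 64800.

64800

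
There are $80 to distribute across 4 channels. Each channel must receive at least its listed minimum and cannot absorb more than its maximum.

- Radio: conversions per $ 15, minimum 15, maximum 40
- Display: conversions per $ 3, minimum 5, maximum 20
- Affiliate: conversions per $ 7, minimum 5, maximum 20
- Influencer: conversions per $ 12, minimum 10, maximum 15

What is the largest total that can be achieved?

935

Meeting every minimum uses 15+5+5+10 = 35 $, leaving 45.
Order the channels by conversions per $: Radio 15 > Influencer 12 > Affiliate 7 > Display 3.
Give Radio 25 more to hit its cap of 40 ; 20 left.
Influencer: +5 to 15 (cap) ; 15 left.
Affiliate takes 15 more to reach its cap of 20 ; 0 left.
Total = 15×40 + 3×5 + 7×20 + 12×15 = 935.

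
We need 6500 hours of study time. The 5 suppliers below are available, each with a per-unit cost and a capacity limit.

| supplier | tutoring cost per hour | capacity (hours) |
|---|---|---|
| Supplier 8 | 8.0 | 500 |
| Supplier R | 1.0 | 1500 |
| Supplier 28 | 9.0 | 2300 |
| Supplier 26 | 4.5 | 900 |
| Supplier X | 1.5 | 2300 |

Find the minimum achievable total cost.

Fill from the cheapest supplier first.
Supplier R (1.0): use full 1500 ; 5000 hours to go.
Take 2300 from Supplier X at 1.5 ; need 2700 more.
Supplier 26 at 4.5: take all 900 hours ; 1800 still needed.
Take 500 from Supplier 8 at 8.0 ; need 1300 more.
Supplier 28 at 9.0: take 1300 of its 2300 ; requirement met.
Cost = 1500×1.0 + 2300×1.5 + 900×4.5 + 500×8.0 + 1300×9.0 = 24700.

24700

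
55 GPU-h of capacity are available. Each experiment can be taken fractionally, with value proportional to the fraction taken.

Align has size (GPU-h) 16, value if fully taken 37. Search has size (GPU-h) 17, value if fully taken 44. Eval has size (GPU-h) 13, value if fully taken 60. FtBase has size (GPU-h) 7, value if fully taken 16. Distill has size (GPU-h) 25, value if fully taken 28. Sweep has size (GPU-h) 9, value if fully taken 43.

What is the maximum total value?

Rank by value-to-size ratio: Sweep 43/9≈4.78, Eval 60/13≈4.62, Search 44/17≈2.59, Align 37/16≈2.31, FtBase 16/7≈2.29, Distill 28/25≈1.12.
All 9 GPU-h of Sweep fit (value 43) ; 46 remain.
Take all of Eval (13 GPU-h, value 60) ; 33 GPU-h left.
All 17 GPU-h of Search fit (value 44) ; 16 remain.
Take all of Align (16 GPU-h, value 37) ; 0 GPU-h left.
Total value = 184.

184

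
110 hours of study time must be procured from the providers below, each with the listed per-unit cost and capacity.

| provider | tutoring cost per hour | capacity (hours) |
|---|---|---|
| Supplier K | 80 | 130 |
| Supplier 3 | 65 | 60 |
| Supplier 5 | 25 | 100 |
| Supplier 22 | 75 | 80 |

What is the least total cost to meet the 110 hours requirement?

Fill from the cheapest provider first.
Take 100 from Supplier 5 at 25 — need 10 more.
Supplier 3 at 65: take 10 of its 60 — requirement met.
Supplier 22, Supplier K: unused.
Cost = 100×25 + 10×65 = 3150.

3150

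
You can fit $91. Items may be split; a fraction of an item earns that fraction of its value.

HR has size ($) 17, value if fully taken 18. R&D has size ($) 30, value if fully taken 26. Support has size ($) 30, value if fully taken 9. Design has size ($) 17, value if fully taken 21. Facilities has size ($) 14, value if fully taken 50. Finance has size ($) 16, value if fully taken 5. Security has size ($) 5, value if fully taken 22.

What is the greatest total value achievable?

Best value per unit of size first: Security 22/5≈4.4, Facilities 50/14≈3.57, Design 21/17≈1.24, HR 18/17≈1.06, R&D 26/30≈0.867, Finance 5/16≈0.312, Support 9/30≈0.3.
Take all of Security (5 $, value 22) → 86 $ left.
Take all of Facilities (14 $, value 50) → 72 $ left.
All 17 $ of Design fit (value 21) → 55 remain.
HR: take in full, 17 $ for value 18 → 38 left.
Take all of R&D (30 $, value 26) → 8 $ left.
Fill the last 8 $ with part of Finance: 8/16 of it earns 2.5.
Total value = 139.5.

139.5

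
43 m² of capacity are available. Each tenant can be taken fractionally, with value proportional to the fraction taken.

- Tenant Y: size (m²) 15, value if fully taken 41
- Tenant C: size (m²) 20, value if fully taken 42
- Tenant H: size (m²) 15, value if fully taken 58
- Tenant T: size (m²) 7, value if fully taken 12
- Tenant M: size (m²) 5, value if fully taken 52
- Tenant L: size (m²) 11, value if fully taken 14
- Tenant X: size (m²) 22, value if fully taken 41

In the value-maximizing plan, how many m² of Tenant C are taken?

8

Sort by value density: Tenant M 52/5≈10.4, Tenant H 58/15≈3.87, Tenant Y 41/15≈2.73, Tenant C 42/20≈2.1, Tenant X 41/22≈1.86, Tenant T 12/7≈1.71, Tenant L 14/11≈1.27.
Tenant M: take in full, 5 m² for value 52 ; 38 left.
Tenant H: take in full, 15 m² for value 58 ; 23 left.
Take all of Tenant Y (15 m², value 41) ; 8 m² left.
Only 8 m² remain; take 8/20 of Tenant C for value 42×8/20 = 16.8.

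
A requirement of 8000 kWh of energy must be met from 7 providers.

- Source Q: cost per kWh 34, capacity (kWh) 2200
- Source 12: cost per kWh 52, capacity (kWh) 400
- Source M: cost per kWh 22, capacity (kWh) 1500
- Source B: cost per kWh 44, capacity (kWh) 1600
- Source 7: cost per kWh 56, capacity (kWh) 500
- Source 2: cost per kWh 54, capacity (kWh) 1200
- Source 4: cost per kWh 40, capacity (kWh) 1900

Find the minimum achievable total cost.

296600

Use providers in increasing cost order.
Source M at 22: take all 1500 kWh → 6500 still needed.
Take 2200 from Source Q at 34 → need 4300 more.
Source 4 (40): use full 1900 → 2400 kWh to go.
Source B at 44: take all 1600 kWh → 800 still needed.
Source 12 (52): use full 400 → 400 kWh to go.
Source 2 at 54: take 400 of its 1200 → requirement met.
Source 7: unused.
Cost = 1500×22 + 2200×34 + 1900×40 + 1600×44 + 400×52 + 400×54 = 296600.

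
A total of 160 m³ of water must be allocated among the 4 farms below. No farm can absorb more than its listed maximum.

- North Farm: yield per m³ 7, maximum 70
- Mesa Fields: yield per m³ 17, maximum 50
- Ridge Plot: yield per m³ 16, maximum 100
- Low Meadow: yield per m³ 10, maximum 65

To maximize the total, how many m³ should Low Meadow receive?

Order the farms by yield per m³: Mesa Fields 17 > Ridge Plot 16 > Low Meadow 10 > North Farm 7.
Mesa Fields takes 50 to reach its cap of 50 → 110 left.
Ridge Plot: +100 to 100 (cap) → 10 left.
Low Meadow has room for 65 but only 10 remain, so it gets 10.

10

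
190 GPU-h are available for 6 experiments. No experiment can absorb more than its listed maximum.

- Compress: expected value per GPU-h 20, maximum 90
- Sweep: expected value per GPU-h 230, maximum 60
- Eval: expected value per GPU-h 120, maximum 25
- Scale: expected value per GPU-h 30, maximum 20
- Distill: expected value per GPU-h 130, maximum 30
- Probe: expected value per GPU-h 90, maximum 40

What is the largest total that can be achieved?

Highest expected value per GPU-h first: Sweep 230 > Distill 130 > Eval 120 > Probe 90 > Scale 30 > Compress 20.
Sweep takes 60 to reach its cap of 60 → 130 left.
Give Distill 30 to hit its cap of 30 → 100 left.
Give Eval 25 to hit its cap of 25 → 75 left.
Probe: +40 to 40 (cap) → 35 left.
Scale takes 20 to reach its cap of 20 → 15 left.
Only 15 left; Compress takes them to reach 15.
Total = 20×15 + 230×60 + 120×25 + 30×20 + 130×30 + 90×40 = 25200.

25200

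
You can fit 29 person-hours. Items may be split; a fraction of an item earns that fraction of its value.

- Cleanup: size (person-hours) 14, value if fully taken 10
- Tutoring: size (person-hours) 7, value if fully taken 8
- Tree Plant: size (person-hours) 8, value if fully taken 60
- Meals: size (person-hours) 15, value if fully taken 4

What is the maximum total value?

Rank by value-to-size ratio: Tree Plant 60/8≈7.5, Tutoring 8/7≈1.14, Cleanup 10/14≈0.714, Meals 4/15≈0.267.
Tree Plant: take in full, 8 person-hours for value 60 — 21 left.
Tutoring: take in full, 7 person-hours for value 8 — 14 left.
Cleanup: take in full, 14 person-hours for value 10 — 0 left.
Total value = 78.

78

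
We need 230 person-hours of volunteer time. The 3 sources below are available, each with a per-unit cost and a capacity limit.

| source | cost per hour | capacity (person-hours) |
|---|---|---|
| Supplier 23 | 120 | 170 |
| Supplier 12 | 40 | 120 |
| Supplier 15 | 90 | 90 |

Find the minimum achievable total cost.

15300

Fill from the cheapest source first.
Supplier 12 at 40: take all 120 person-hours → 110 still needed.
Supplier 15 at 90: take all 90 person-hours → 20 still needed.
Supplier 23 (120): take the remaining 20 → done.
Cost = 120×40 + 90×90 + 20×120 = 15300.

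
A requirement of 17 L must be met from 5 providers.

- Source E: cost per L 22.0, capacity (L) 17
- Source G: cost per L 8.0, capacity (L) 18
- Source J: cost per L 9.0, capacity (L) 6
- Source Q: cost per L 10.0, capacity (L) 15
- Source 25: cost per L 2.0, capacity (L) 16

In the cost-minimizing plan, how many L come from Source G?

1

Fill from the cheapest provider first.
Source 25 at 2.0: take all 16 L → 1 still needed.
Source G (8.0): take the remaining 1 → done.
Source J, Source Q, Source E: unused.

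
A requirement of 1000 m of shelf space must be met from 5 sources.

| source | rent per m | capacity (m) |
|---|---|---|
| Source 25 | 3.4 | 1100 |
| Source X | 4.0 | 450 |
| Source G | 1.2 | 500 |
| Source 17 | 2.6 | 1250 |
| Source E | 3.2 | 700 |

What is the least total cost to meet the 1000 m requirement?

1900

Fill from the cheapest source first.
Source G (1.2): use full 500 → 500 m to go.
Take 500 from Source 17 at 2.6 to finish.
Source E, Source 25, Source X: unused.
Cost = 500×1.2 + 500×2.6 = 1900.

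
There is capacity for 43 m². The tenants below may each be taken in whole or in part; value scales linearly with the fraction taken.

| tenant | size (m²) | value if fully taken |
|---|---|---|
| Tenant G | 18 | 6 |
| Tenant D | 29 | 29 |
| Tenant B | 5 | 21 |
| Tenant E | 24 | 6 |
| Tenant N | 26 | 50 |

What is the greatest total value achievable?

Best value per unit of size first: Tenant B 21/5≈4.2, Tenant N 50/26≈1.92, Tenant D 29/29≈1, Tenant G 6/18≈0.333, Tenant E 6/24≈0.25.
Take all of Tenant B (5 m², value 21) — 38 m² left.
Take all of Tenant N (26 m², value 50) — 12 m² left.
12 m² left: a 12/29 share of Tenant D gives 29×12/29 = 12.
Total value = 83.

83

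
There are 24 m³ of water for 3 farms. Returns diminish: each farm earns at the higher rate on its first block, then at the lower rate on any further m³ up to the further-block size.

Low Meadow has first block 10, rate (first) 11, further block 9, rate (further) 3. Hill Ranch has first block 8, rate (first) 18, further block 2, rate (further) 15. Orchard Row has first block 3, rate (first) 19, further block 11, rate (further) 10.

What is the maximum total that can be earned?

Treat each block as its own option and order by rate: Orchard Row/T1 19 > Hill Ranch/T1 18 > Hill Ranch/T2 15 > Low Meadow/T1 11 > Orchard Row/T2 10 > Low Meadow/T2 3.
Orchard Row/T1 (19): +3 ; 21 left.
Hill Ranch/T1 (18): +8 ; 13 left.
Hill Ranch T2 at 15: fill all 2 ; 11 left.
Low Meadow/T1 (11): +10 ; 1 left.
1 remain; put them into Orchard Row T2 at 10.
Total = 19×3 + 18×8 + 15×2 + 11×10 + 10×1 = 351.

351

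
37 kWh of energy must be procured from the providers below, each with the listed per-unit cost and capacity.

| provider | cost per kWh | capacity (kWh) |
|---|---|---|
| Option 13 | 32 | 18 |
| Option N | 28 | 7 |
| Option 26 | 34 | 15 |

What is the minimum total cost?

1180

Fill from the cheapest provider first.
Option N (28): use full 7 — 30 kWh to go.
Option 13 (32): use full 18 — 12 kWh to go.
Take 12 from Option 26 at 34 to finish.
Cost = 7×28 + 18×32 + 12×34 = 1180.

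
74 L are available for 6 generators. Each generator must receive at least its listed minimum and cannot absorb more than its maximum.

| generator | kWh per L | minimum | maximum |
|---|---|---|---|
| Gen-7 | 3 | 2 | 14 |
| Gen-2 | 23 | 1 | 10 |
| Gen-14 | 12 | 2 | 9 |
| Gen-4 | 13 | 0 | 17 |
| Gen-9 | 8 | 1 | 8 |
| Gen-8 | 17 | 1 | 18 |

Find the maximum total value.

965

Meeting every minimum uses 2+1+2+0+1+1 = 7 L, leaving 67.
Highest kWh per L first: Gen-2 23 > Gen-8 17 > Gen-4 13 > Gen-14 12 > Gen-9 8 > Gen-7 3.
Give Gen-2 9 more to hit its cap of 10 — 58 left.
Gen-8: +17 to 18 (cap) — 41 left.
Give Gen-4 17 more to hit its cap of 17 — 24 left.
Gen-14 takes 7 more to reach its cap of 9 — 17 left.
Gen-9: +7 to 8 (cap) — 10 left.
Gen-7: +10 (room for 12) → 12. Pool exhausted.
Total = 3×12 + 23×10 + 12×9 + 13×17 + 8×8 + 17×18 = 965.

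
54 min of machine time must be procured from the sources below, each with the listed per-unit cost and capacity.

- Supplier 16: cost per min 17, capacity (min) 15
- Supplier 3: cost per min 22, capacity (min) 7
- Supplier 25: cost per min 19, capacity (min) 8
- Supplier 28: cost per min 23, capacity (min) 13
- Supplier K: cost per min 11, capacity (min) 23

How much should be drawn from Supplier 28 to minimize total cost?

Fill from the cheapest source first.
Supplier K at 11: take all 23 min → 31 still needed.
Take 15 from Supplier 16 at 17 → need 16 more.
Take 8 from Supplier 25 at 19 → need 8 more.
Supplier 3 at 22: take all 7 min → 1 still needed.
Supplier 28 (23): take the remaining 1 → done.

1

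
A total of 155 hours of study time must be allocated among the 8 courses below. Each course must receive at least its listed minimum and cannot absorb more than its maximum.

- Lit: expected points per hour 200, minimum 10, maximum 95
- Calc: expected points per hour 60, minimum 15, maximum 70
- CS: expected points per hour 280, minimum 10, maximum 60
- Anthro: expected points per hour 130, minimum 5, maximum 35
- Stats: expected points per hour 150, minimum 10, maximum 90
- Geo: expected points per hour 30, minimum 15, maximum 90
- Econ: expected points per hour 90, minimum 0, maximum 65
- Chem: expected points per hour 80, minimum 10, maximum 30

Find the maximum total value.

29100

Meeting every minimum uses 10+15+10+5+10+15+0+10 = 75 hours, leaving 80.
Highest expected points per hour first: CS 280 > Lit 200 > Stats 150 > Anthro 130 > Econ 90 > Chem 80 > Calc 60 > Geo 30.
CS: +50 to 60 (cap) ; 30 left.
Only 30 left; Lit takes them to reach 40.
Total = 200×40 + 60×15 + 280×60 + 130×5 + 150×10 + 30×15 + 80×10 = 29100.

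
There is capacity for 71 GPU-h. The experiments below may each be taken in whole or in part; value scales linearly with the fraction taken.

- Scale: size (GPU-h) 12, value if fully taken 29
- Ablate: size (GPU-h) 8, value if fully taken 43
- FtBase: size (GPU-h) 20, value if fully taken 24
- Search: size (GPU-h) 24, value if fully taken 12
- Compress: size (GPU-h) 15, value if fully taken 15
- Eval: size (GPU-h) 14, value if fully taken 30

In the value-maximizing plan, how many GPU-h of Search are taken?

2

Best value per unit of size first: Ablate 43/8≈5.38, Scale 29/12≈2.42, Eval 30/14≈2.14, FtBase 24/20≈1.2, Compress 15/15≈1, Search 12/24≈0.5.
Take all of Ablate (8 GPU-h, value 43) → 63 GPU-h left.
All 12 GPU-h of Scale fit (value 29) → 51 remain.
Eval: take in full, 14 GPU-h for value 30 → 37 left.
FtBase: take in full, 20 GPU-h for value 24 → 17 left.
Compress: take in full, 15 GPU-h for value 15 → 2 left.
Only 2 GPU-h remain; take 2/24 of Search for value 12×2/24 = 1.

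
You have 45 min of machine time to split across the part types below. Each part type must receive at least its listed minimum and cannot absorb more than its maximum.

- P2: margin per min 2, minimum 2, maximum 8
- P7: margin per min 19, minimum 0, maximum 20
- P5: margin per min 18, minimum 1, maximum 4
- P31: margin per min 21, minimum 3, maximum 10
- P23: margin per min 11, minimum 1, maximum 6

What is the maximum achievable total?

Meeting every minimum uses 2+0+1+3+1 = 7 min, leaving 38.
Rank by margin per min: P31 21 > P7 19 > P5 18 > P23 11 > P2 2.
P31: +7 to 10 (cap) — 31 left.
Give P7 20 more to hit its cap of 20 — 11 left.
P5: +3 to 4 (cap) — 8 left.
Give P23 5 more to hit its cap of 6 — 3 left.
P2: +3 (room for 6) → 5. Pool exhausted.
Total = 2×5 + 19×20 + 18×4 + 21×10 + 11×6 = 738.

738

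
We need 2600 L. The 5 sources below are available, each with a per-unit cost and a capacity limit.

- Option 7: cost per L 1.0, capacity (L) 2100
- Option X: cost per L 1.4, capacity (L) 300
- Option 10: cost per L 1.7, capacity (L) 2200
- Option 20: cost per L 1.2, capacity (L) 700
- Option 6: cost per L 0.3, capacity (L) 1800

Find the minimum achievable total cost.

1340

Use sources in increasing cost order.
Option 6 at 0.3: take all 1800 L → 800 still needed.
Option 7 at 1.0: take 800 of its 2100 → requirement met.
Option 20, Option X, Option 10: unused.
Cost = 1800×0.3 + 800×1.0 = 1340.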